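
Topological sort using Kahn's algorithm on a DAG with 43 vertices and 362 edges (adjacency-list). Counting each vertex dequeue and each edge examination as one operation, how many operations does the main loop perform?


Kahn's algorithm:
  1. Compute in-degrees: O(V + E)
  2. Process queue: each vertex dequeued once (O(V))
     each edge examined once (O(E))
Total = V + E = 43 + 362 = 405


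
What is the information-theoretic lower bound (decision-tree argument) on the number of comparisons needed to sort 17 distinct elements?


A binary decision tree of height h has at most 2^h leaves and needs at least n! of them, so h >= ceil(log2(n!)).
Compute 17! as a running product:
  x2 = 2, x3 = 6, x4 = 24, x5 = 120
  x6 = 720, x7 = 5040, x8 = 40320, x9 = 362880
  x10 = 3628800, x11 = 39916800, x12 = 479001600, x13 = 6227020800
  x14 = 87178291200, x15 = 1307674368000, x16 = 20922789888000, x17 = 355687428096000
17! = 355687428096000
Bracket between powers of 2:
  2^48 = 281474976710656 < 355687428096000 <= 562949953421312 = 2^49
So ceil(log2(17!)) = 49


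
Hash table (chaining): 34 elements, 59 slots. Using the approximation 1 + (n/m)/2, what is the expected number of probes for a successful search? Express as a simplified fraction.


Computing expected probes:
alpha = 34/59
= 1 + alpha/2
= 1 + 34/(2*59)
= (2*59 + 34) / (2*59)
= 152/118 = 76/59


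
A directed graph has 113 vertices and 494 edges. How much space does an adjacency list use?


Adjacency list: one list head per vertex + one entry per edge
Vertex heads: 113
Edge entries: 494
Total = 113 + 494 = 607


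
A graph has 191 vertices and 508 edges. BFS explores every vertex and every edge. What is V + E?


A full BFS traversal dequeues each vertex once and examines each edge once.
Vertex visits: 191
Edge visits: 508
V + E = 191 + 508 = 699


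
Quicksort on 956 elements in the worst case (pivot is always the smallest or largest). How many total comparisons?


In the worst case, each partition step picks the worst pivot:
  Partition 1: 955 comparisons (n-1 elements to compare)
  Partition 2: 954 comparisons
  Partition 3: 953 comparisons
  Partition 4: 952 comparisons
  Partition 5: 951 comparisons
  ...
  Last partition: 0 comparisons
Total = (n-1) + (n-2) + ... + 1 + 0 = n*(n-1)/2
= 956*955/2 = 456490


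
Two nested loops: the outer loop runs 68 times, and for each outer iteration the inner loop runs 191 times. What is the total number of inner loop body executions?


Outer loop: 68 iterations
Inner loop: 191 iterations per outer iteration
Total = 68 * 191 = 12988


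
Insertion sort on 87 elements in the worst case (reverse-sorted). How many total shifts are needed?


In the worst case (reverse-sorted), each element shifts past all previous:
  Element 1: 1 shifts
  Element 2: 2 shifts
  Element 3: 3 shifts
  Element 4: 4 shifts
  Element 5: 5 shifts
  ...
  Element 86: 86 shifts
Total = 1 + 2 + ... + 86
= 87*(87-1)/2 = 3741


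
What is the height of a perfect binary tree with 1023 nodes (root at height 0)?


A perfect binary tree with 1023 nodes:
  1023 = 2^10 - 1
  Levels: 0, 1, ..., 9
  Height = 9


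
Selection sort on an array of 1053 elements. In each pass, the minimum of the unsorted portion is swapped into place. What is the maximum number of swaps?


Selection sort performs one swap per pass:
  Pass 1: find min in positions 0 to 1052, swap with position 0
  Pass 2: find min in positions 1 to 1052, swap with position 1
  Pass 3: find min in positions 2 to 1052, swap with position 2
  Pass 4: find min in positions 3 to 1052, swap with position 3
  Pass 5: find min in positions 4 to 1052, swap with position 4
  ... (1047 more passes)
Total passes (and swaps) = n - 1 = 1053 - 1 = 1052


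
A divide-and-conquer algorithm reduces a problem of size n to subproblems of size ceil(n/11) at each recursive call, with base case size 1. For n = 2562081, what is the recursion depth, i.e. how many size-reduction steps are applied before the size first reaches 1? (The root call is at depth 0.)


Each step divides the size by 11 (rounding up); after k steps the size is ceil(n/11^k), which equals 1 exactly when 11^k >= n.
So the depth is the smallest k with 11^k >= 2562081, i.e. ceil(log_11(2562081)).
11^6 = 1771561 < 2562081 <= 19487171 = 11^7
Recursion depth = 7


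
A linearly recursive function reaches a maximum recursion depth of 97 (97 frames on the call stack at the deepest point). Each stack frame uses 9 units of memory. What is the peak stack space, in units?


Maximum recursion depth = 97 frames
Memory per frame = 9 units
Total stack space = depth * frame_size
= 97 * 9 = 873


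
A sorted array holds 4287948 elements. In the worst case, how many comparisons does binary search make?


Halving sequence: 4287948 -> 2143974 -> 1071987 -> 535993 -> 267996 -> 133998 -> 66999 -> 33499 -> 16749 -> 8374 -> 4187 -> 2093 -> 1046 -> 523 -> 261 -> 130 -> 65 -> 32 -> 16 -> 8 -> 4 -> 2 -> 1
Number of halvings = 22
Max comparisons = 22 + 1 = 23


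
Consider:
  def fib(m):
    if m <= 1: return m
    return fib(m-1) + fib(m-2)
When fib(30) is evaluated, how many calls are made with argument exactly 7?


Let N(m) = number of times fib(m) is called while evaluating fib(30).
N(30) = 1 (the initial call).
N(29) = 1 (only fib(30) calls it).
For 1 <= m <= 28: fib(m) is called by fib(m+1) and fib(m+2), so
  N(m) = N(m+1) + N(m+2).
fib(0) is called only by fib(2), so N(0) = N(2).
Walk down from m=30:
  N(30)=1, N(29)=1, N(28)=2, N(27)=3, N(26)=5, N(25)=8, N(24)=13, N(23)=21, N(22)=34, N(21)=55, N(20)=89, N(19)=144, N(18)=233, N(17)=377, N(16)=610, N(15)=987, N(14)=1597, N(13)=2584, N(12)=4181, N(11)=6765, N(10)=10946, N(9)=17711, N(8)=28657, N(7)=46368
N(7) = 46368


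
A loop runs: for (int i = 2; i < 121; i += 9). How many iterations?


Loop starts at i = 2, increments by 9, stops when i >= 121.
Number of iterations = ceil((121 - 2) / 9)
= ceil(119 / 9)
= 14


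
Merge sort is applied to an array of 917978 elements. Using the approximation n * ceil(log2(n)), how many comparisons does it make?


Merge sort divides the array into halves recursively.
Number of levels = ceil(log2(917978)) = 20
At each level, approximately n = 917978 comparisons are needed for merging.
Total comparisons ~ n * ceil(log2(n)) = 917978 * 20 = 18359560


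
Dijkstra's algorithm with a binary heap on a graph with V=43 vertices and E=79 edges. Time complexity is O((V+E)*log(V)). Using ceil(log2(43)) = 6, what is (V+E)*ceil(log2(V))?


Dijkstra with a binary heap: each vertex is extracted once, each edge may relax once.
Each heap operation costs O(log V).
V + E = 43 + 79 = 122
ceil(log2(43)) = 6 (since 2^5 = 32 < 43 <= 64 = 2^6)
Total heap work = (V+E) * ceil(log2(V)) = 122 * 6 = 732


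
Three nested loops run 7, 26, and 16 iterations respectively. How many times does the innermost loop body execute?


Loop 1 (outermost): 7 iterations
Loop 2 (middle): 26 iterations per outer
Loop 3 (innermost): 16 iterations per middle
Total = 7 * 26 * 16 = 2912


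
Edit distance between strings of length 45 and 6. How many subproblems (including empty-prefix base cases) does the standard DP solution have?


The table includes base cases (empty prefixes).
Rows: (m+1) = 46
Columns: (n+1) = 7
Total = 46 * 7 = 322


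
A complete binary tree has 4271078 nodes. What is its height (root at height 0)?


In a complete binary tree, level k holds nodes 2^k .. 2^(k+1)-1 (1-indexed).
Height = floor(log2(n)) = floor(log2(4271078)) = 22
Check: 2^22 = 4194304 <= 4271078 < 8388608 = 2^23


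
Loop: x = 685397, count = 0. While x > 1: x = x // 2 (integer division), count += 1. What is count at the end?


The variable x halves each step:
x = 685397 -> 342698 -> 171349 -> 85674 -> 42837 -> 21418 -> 10709 -> 5354 -> 2677 -> 1338 -> 669 -> 334 -> 167 -> 83 -> 41 -> 20 -> 10 -> 5 -> 2 -> 1
Number of halvings = floor(log2(685397)) = 19


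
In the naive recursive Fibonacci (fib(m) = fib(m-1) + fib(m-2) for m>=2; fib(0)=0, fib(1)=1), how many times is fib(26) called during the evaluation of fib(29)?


Let N(m) = number of times fib(m) is called while evaluating fib(29).
N(29) = 1 (the initial call).
N(28) = 1 (only fib(29) calls it).
For 1 <= m <= 27: fib(m) is called by fib(m+1) and fib(m+2), so
  N(m) = N(m+1) + N(m+2).
fib(0) is called only by fib(2), so N(0) = N(2).
Walk down from m=29:
  N(29)=1, N(28)=1, N(27)=2, N(26)=3
N(26) = 3


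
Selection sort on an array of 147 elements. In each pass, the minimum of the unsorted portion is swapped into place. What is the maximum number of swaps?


Selection sort performs one swap per pass:
  Pass 1: find min in positions 0 to 146, swap with position 0
  Pass 2: find min in positions 1 to 146, swap with position 1
  Pass 3: find min in positions 2 to 146, swap with position 2
  Pass 4: find min in positions 3 to 146, swap with position 3
  Pass 5: find min in positions 4 to 146, swap with position 4
  ... (141 more passes)
Total passes (and swaps) = n - 1 = 147 - 1 = 146


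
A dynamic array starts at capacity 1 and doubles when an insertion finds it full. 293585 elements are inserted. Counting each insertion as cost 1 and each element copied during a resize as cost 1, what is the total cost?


n = 293585
Insertion costs: 293585
Resizes copy 1, 2, 4, ... up to the largest power of 2 that is <= n-1 = 293584, i.e. 262144.
Copy costs = 1 + 2 + 4 + 8 + 16 + 32 + 64 + 128 + 256 + 512 + 1024 + 2048 + 4096 + 8192 + 16384 + 32768 + 65536 + 131072 + 262144 = 524287
Total = 293585 + 524287 = 817872


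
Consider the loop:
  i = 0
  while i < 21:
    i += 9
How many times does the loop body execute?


Starting at i = 0, each iteration adds 9.
Iterations until i >= 21:
  Iteration 1: i = 0 -> i = 9
  Iteration 2: i = 9 -> i = 18
  Iteration 3: i = 18 -> i = 27
Total iterations = ceil(21/9) = 3


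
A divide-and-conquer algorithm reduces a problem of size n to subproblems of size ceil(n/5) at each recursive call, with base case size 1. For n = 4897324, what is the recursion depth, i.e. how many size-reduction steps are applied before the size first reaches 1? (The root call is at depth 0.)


Each step divides the size by 5 (rounding up); after k steps the size is ceil(n/5^k), which equals 1 exactly when 5^k >= n.
So the depth is the smallest k with 5^k >= 4897324, i.e. ceil(log_5(4897324)).
5^9 = 1953125 < 4897324 <= 9765625 = 5^10
Recursion depth = 10


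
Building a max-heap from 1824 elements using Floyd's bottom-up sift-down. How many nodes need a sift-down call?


In a heap of 1824 elements (0-indexed array):
  Last element index: 1823
  Parent of last element: floor((1823 - 1) / 2) = 911
  Internal nodes: indices 0 to 911
  Count = floor(1824/2) = 912


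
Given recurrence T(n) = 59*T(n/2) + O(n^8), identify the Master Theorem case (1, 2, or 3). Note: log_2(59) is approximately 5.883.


Master Theorem parameters: a=59, b=2, c=8
log_b(a) = 5.883
Compare b^c with a: 2^8 = 256 > 59, so c > log_b(a).
Comparing c=8 vs log_b(a)=5.883:
8 > 5.883 => Case 3
Result: T(n) = O(n^8)
Master Theorem case = 3


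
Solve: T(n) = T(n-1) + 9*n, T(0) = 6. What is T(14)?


Expanding the recurrence:
T(14) = T(13) + 9*14
       = T(12) + 9*13 + 9*14
       ...
       = T(0) + 9*(1 + 2 + ... + 14)
       = 6 + 9 * 14*15/2
       = 6 + 9 * 105
       = 6 + 945 = 951


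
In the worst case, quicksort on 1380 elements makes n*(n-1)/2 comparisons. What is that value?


Sum of comparisons per partition:
1379 + 1378 + ... + 1 + 0
= 1380 * (1380 - 1) / 2
= 1380 * 1379 / 2
= 951510


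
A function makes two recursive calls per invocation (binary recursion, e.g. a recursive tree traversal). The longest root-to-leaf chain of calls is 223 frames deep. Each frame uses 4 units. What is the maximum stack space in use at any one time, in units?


Binary recursion: the two calls run one after the other, so only one root-to-leaf chain of frames is on the stack at a time.
Maximum depth (longest chain) = 223 frames
Each frame = 4 units
Max stack space = 223 * 4 = 892


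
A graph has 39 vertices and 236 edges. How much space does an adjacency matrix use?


Adjacency matrix: V x V grid of entries
Space = V^2 = 39^2 = 39 * 39 = 1521


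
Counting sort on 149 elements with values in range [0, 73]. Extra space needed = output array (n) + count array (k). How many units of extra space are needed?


Output array size: 149 (to store sorted result)
Count array size: 74 (one slot per possible value, range 0 to 73)
Total extra space = 149 + 74 = 223


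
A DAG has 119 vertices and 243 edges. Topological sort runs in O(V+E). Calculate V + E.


V = 119 (vertex processing)
E = 243 (edge processing)
V + E = 119 + 243 = 362


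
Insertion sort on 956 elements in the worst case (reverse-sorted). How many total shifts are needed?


In the worst case (reverse-sorted), each element shifts past all previous:
  Element 1: 1 shifts
  Element 2: 2 shifts
  Element 3: 3 shifts
  Element 4: 4 shifts
  Element 5: 5 shifts
  ...
  Element 955: 955 shifts
Total = 1 + 2 + ... + 955
= 956*(956-1)/2 = 456490


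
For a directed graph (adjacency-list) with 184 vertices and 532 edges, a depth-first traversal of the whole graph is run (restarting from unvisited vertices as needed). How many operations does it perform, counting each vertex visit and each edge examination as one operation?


A full DFS traversal visits each vertex once and examines each edge once.
V = 184
E = 532
Sum = 184 + 532 = 716


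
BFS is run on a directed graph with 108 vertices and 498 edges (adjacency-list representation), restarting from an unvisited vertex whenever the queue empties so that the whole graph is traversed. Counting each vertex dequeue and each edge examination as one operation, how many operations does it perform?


A full BFS traversal dequeues each vertex exactly once and examines each directed edge exactly once.
V = 108 (vertex processing cost)
E = 498 (edge examination cost)
Total operations proportional to V + E = 108 + 498 = 606


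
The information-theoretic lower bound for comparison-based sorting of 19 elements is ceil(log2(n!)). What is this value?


A binary decision tree of height h has at most 2^h leaves and needs at least n! of them, so h >= ceil(log2(n!)).
Compute 19! as a running product:
  x2 = 2, x3 = 6, x4 = 24, x5 = 120
  x6 = 720, x7 = 5040, x8 = 40320, x9 = 362880
  x10 = 3628800, x11 = 39916800, x12 = 479001600, x13 = 6227020800
  x14 = 87178291200, x15 = 1307674368000, x16 = 20922789888000, x17 = 355687428096000
  x18 = 6402373705728000, x19 = 121645100408832000
19! = 121645100408832000
Bracket between powers of 2:
  2^56 = 72057594037927936 < 121645100408832000 <= 144115188075855872 = 2^57
So ceil(log2(19!)) = 57


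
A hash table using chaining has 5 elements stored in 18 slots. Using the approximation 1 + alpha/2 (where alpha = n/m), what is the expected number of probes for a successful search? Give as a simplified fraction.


Load factor alpha = n/m = 5/18
Expected probes = 1 + alpha/2 = 1 + 5/(2*18)
= 1 + 5/36
= 36/36 + 5/36
= 41/36


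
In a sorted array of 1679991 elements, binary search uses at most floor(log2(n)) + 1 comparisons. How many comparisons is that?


Halving sequence: 1679991 -> 839995 -> 419997 -> 209998 -> 104999 -> 52499 -> 26249 -> 13124 -> 6562 -> 3281 -> 1640 -> 820 -> 410 -> 205 -> 102 -> 51 -> 25 -> 12 -> 6 -> 3 -> 1
Number of halvings = 20
Max comparisons = 20 + 1 = 21


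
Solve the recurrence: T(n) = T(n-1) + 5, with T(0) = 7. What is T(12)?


Unrolling the recurrence:
T(12) = T(11) + 5
       = T(10) + 5 + 5
       = T(9) + 5*3
       ...
       = T(0) + 5*12
       = 7 + 60 = 67


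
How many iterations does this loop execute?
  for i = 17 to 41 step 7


The loop variable i takes values starting at 17 and increments by 7 each iteration.
Sequence: i = 17, 24, 31, 38
The upper bound 41 is inclusive, so the count is floor((last - first) / step) + 1:
floor((41 - 17) / 7) + 1 = floor(24/7) + 1 = 3 + 1 = 4


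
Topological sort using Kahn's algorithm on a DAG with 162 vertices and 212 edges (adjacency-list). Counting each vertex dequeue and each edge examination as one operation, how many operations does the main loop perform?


Kahn's algorithm:
  1. Compute in-degrees: O(V + E)
  2. Process queue: each vertex dequeued once (O(V))
     each edge examined once (O(E))
Total = V + E = 162 + 212 = 374


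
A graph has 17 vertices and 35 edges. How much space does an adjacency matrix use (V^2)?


Adjacency matrix: V x V grid of entries
Space = V^2 = 17^2 = 17 * 17 = 289


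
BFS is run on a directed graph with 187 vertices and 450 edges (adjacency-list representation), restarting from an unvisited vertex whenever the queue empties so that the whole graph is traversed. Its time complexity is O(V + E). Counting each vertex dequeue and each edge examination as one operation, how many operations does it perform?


A full BFS traversal dequeues each vertex exactly once and examines each directed edge exactly once.
V = 187 (vertex processing cost)
E = 450 (edge examination cost)
Total operations proportional to V + E = 187 + 450 = 637


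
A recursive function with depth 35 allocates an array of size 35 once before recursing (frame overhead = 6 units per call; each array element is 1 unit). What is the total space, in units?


Array allocation: 35 units (allocated once)
Stack frames: 35 deep * 6 per frame = 210 units
Total = 35 + 210 = 245


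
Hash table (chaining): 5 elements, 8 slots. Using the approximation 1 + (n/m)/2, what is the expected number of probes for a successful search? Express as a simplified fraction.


Computing expected probes:
alpha = 5/8
= 1 + alpha/2
= 1 + 5/(2*8)
= (2*8 + 5) / (2*8)
= 21/16


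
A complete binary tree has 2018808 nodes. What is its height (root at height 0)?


In a complete binary tree, level k holds nodes 2^k .. 2^(k+1)-1 (1-indexed).
Height = floor(log2(n)) = floor(log2(2018808)) = 20
Check: 2^20 = 1048576 <= 2018808 < 2097152 = 2^21


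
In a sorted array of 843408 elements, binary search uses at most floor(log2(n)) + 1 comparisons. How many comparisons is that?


Halving sequence: 843408 -> 421704 -> 210852 -> 105426 -> 52713 -> 26356 -> 13178 -> 6589 -> 3294 -> 1647 -> 823 -> 411 -> 205 -> 102 -> 51 -> 25 -> 12 -> 6 -> 3 -> 1
Number of halvings = 19
Max comparisons = 19 + 1 = 20


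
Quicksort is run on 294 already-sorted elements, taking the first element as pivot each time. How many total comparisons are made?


Sum of comparisons per partition:
293 + 292 + ... + 1 + 0
= 294 * (294 - 1) / 2
= 294 * 293 / 2
= 43071


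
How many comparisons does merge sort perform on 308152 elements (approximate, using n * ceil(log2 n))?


Recursion depth: ceil(log2(308152)) = 19
Each recursion level merges n = 308152 elements
Total = 308152 * 19 = 5854888


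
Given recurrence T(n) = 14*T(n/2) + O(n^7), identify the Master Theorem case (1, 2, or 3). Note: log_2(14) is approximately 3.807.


Master Theorem parameters: a=14, b=2, c=7
log_b(a) = 3.807
Compare b^c with a: 2^7 = 128 > 14, so c > log_b(a).
Comparing c=7 vs log_b(a)=3.807:
7 > 3.807 => Case 3
Result: T(n) = O(n^7)
Master Theorem case = 3


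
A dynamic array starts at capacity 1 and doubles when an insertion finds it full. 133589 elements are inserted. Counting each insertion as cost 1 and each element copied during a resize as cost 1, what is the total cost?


n = 133589
Insertion costs: 133589
Resizes copy 1, 2, 4, ... up to the largest power of 2 that is <= n-1 = 133588, i.e. 131072.
Copy costs = 1 + 2 + 4 + 8 + 16 + 32 + 64 + 128 + 256 + 512 + 1024 + 2048 + 4096 + 8192 + 16384 + 32768 + 65536 + 131072 = 262143
Total = 133589 + 262143 = 395732


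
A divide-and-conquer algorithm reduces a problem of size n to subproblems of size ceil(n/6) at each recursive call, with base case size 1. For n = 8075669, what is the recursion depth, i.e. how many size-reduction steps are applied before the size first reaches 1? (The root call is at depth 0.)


Each step divides the size by 6 (rounding up); after k steps the size is ceil(n/6^k), which equals 1 exactly when 6^k >= n.
So the depth is the smallest k with 6^k >= 8075669, i.e. ceil(log_6(8075669)).
6^8 = 1679616 < 8075669 <= 10077696 = 6^9
Recursion depth = 9


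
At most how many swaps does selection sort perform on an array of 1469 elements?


Each of the 1468 passes places one element in its final position.
Pass 1: swap minimum into position 0
Pass 2: swap minimum of remaining into position 1
...
Pass 1468: last two elements, one swap
Maximum swaps = 1469 - 1 = 1468


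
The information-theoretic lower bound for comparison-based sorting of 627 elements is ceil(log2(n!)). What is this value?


A binary decision tree of height h has at most 2^h leaves and needs at least n! of them, so h >= ceil(log2(n!)).
627! is far too large to multiply out, so use Stirling's series:
  ln(n!) ~ n ln n - n + (1/2) ln(2 pi n) + 1/(12n)  (error below 1/(360 n^3), negligible here)
  ln(627) = 6.4409465
  n ln n = 627 * 6.4409465 = 4038.4735
  (1/2) ln(2 pi * 627) = (1/2) ln(3939.5572) = 4.1394
  1/(12*627) = 0.0001
  ln(627!) ~ 4038.4735 - 627 + 4.1394 + 0.0001 = 3415.6130
Convert to base 2: log2(627!) = 3415.6130 / ln 2 = 3415.6130 / 0.69314718 = 4927.6879
ceil(4927.6879) = 4928


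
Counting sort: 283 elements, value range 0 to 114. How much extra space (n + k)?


n = 283 (output array)
k = 115 (count array for 115 distinct values)
Extra space = 283 + 115 = 398


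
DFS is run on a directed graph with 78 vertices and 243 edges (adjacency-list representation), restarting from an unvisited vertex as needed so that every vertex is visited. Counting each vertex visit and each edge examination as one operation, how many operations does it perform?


A full DFS traversal processes each vertex exactly once (push/pop on stack).
Each directed edge is examined once.
V = 78, E = 243
V + E = 321


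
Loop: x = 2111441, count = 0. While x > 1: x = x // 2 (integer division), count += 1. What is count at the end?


The variable x halves each step:
x = 2111441 -> 1055720 -> 527860 -> 263930 -> 131965 -> 65982 -> 32991 -> 16495 -> 8247 -> 4123 -> 2061 -> 1030 -> 515 -> 257 -> 128 -> 64 -> 32 -> 16 -> 8 -> 4 -> 2 -> 1
Number of halvings = floor(log2(2111441)) = 21


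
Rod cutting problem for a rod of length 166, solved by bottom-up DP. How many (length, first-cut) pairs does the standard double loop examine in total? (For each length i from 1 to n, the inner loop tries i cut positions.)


For each subproblem length i = 1..166, the inner loop considers i possible first cuts.
Total = 1 + 2 + ... + 166
= 166*(166+1)/2
= 166*167/2 = 13861


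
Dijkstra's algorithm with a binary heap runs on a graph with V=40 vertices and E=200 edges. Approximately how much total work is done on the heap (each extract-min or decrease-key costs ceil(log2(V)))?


Dijkstra with a binary heap: each vertex is extracted once, each edge may relax once.
Each heap operation costs O(log V).
V + E = 40 + 200 = 240
ceil(log2(40)) = 6 (since 2^5 = 32 < 40 <= 64 = 2^6)
Total heap work = (V+E) * ceil(log2(V)) = 240 * 6 = 1440


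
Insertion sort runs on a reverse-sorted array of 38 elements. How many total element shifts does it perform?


Sum of shifts = 1 + 2 + 3 + ... + 37
= 38 * 37 / 2
= 1406 / 2
= 703


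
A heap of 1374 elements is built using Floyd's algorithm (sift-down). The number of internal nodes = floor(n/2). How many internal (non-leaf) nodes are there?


Leaf nodes occupy roughly half the array.
Sift-down is called for each internal node, starting from the last one.
Internal nodes = floor(n/2) = floor(1374/2) = 687


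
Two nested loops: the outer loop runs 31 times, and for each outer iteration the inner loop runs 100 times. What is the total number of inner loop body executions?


Outer loop: 31 iterations
Inner loop: 100 iterations per outer iteration
Total = 31 * 100 = 3100


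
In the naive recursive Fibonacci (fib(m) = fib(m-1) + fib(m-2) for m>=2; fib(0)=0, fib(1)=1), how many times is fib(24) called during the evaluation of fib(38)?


Let N(m) = number of times fib(m) is called while evaluating fib(38).
N(38) = 1 (the initial call).
N(37) = 1 (only fib(38) calls it).
For 1 <= m <= 36: fib(m) is called by fib(m+1) and fib(m+2), so
  N(m) = N(m+1) + N(m+2).
fib(0) is called only by fib(2), so N(0) = N(2).
Walk down from m=38:
  N(38)=1, N(37)=1, N(36)=2, N(35)=3, N(34)=5, N(33)=8, N(32)=13, N(31)=21, N(30)=34, N(29)=55, N(28)=89, N(27)=144, N(26)=233, N(25)=377, N(24)=610
N(24) = 610


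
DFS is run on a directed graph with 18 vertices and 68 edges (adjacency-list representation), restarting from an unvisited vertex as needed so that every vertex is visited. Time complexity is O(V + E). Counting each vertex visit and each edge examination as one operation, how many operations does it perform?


A full DFS traversal processes each vertex exactly once (push/pop on stack).
Each directed edge is examined once.
V = 18, E = 68
V + E = 86


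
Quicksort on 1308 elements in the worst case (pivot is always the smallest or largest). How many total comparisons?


In the worst case, each partition step picks the worst pivot:
  Partition 1: 1307 comparisons (n-1 elements to compare)
  Partition 2: 1306 comparisons
  Partition 3: 1305 comparisons
  Partition 4: 1304 comparisons
  Partition 5: 1303 comparisons
  ...
  Last partition: 0 comparisons
Total = (n-1) + (n-2) + ... + 1 + 0 = n*(n-1)/2
= 1308*1307/2 = 854778


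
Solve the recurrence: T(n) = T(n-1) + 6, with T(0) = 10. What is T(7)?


Unrolling the recurrence:
T(7) = T(6) + 6
       = T(5) + 6 + 6
       = T(4) + 6*3
       ...
       = T(0) + 6*7
       = 10 + 42 = 52


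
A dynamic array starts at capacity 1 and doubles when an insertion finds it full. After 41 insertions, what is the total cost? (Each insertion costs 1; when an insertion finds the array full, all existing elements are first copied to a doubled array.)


Insertion cost: 41 (one per element)
Resizes occur just before inserting elements 2, 3, 5, 9, ...
Elements copied at each resize: 1 + 2 + 4 + 8 + 16 + 32
Sum of copies = 63 (geometric series: 2^k - 1)
Total = 41 + 63 = 104


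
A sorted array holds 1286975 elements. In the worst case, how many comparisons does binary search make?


Halving sequence: 1286975 -> 643487 -> 321743 -> 160871 -> 80435 -> 40217 -> 20108 -> 10054 -> 5027 -> 2513 -> 1256 -> 628 -> 314 -> 157 -> 78 -> 39 -> 19 -> 9 -> 4 -> 2 -> 1
Number of halvings = 20
Max comparisons = 20 + 1 = 21


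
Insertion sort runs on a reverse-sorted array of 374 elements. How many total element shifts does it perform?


Sum of shifts = 1 + 2 + 3 + ... + 373
= 374 * 373 / 2
= 139502 / 2
= 69751


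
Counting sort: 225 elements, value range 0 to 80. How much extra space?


n = 225 (output array)
k = 81 (count array for 81 distinct values)
Extra space = 225 + 81 = 306


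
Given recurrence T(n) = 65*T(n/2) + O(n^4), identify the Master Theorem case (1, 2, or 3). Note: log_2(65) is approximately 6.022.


Master Theorem parameters: a=65, b=2, c=4
log_b(a) = 6.022
Compare b^c with a: 2^4 = 16 < 65, so c < log_b(a).
Comparing c=4 vs log_b(a)=6.022:
4 < 6.022 => Case 1
Result: T(n) = O(n^(log_2 65)) ~ O(n^6.022)
Master Theorem case = 1


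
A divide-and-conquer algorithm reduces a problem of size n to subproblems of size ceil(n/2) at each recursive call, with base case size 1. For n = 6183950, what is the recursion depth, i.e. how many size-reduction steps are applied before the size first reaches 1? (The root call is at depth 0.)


Each step divides the size by 2 (rounding up); after k steps the size is ceil(n/2^k), which equals 1 exactly when 2^k >= n.
So the depth is the smallest k with 2^k >= 6183950, i.e. ceil(log_2(6183950)).
2^22 = 4194304 < 6183950 <= 8388608 = 2^23
Recursion depth = 23


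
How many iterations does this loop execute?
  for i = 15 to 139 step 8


The loop variable i takes values starting at 15 and increments by 8 each iteration.
Sequence: i = 15, 23, 31, 39, 47, 55, 63, 71, 79, ...
The upper bound 139 is inclusive, so the count is floor((last - first) / step) + 1:
floor((139 - 15) / 8) + 1 = floor(124/8) + 1 = 15 + 1 = 16


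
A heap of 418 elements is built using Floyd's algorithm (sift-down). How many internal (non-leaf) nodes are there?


Leaf nodes occupy roughly half the array.
Sift-down is called for each internal node, starting from the last one.
Internal nodes = floor(n/2) = floor(418/2) = 209


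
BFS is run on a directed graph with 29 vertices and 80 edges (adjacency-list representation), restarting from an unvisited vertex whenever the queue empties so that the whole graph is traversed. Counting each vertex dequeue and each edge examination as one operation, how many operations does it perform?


A full BFS traversal dequeues each vertex exactly once and examines each directed edge exactly once.
V = 29 (vertex processing cost)
E = 80 (edge examination cost)
Total operations proportional to V + E = 29 + 80 = 109


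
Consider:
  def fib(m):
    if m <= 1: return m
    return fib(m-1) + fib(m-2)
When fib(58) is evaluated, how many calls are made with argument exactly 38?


Let N(m) = number of times fib(m) is called while evaluating fib(58).
N(58) = 1 (the initial call).
N(57) = 1 (only fib(58) calls it).
For 1 <= m <= 56: fib(m) is called by fib(m+1) and fib(m+2), so
  N(m) = N(m+1) + N(m+2).
fib(0) is called only by fib(2), so N(0) = N(2).
Walk down from m=58:
  N(58)=1, N(57)=1, N(56)=2, N(55)=3, N(54)=5, N(53)=8, N(52)=13, N(51)=21, N(50)=34, N(49)=55, N(48)=89, N(47)=144, N(46)=233, N(45)=377, N(44)=610, N(43)=987, N(42)=1597, N(41)=2584, N(40)=4181, N(39)=6765, N(38)=10946
N(38) = 10946


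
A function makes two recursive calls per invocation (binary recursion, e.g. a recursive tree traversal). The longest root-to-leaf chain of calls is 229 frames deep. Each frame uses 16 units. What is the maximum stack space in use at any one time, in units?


Binary recursion: the two calls run one after the other, so only one root-to-leaf chain of frames is on the stack at a time.
Maximum depth (longest chain) = 229 frames
Each frame = 16 units
Max stack space = 229 * 16 = 3664


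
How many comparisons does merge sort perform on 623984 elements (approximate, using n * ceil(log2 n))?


Recursion depth: ceil(log2(623984)) = 20
Each recursion level merges n = 623984 elements
Total = 623984 * 20 = 12479680


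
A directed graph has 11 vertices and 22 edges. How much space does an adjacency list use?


Adjacency list: one list head per vertex + one entry per edge
Vertex heads: 11
Edge entries: 22
Total = 11 + 22 = 33


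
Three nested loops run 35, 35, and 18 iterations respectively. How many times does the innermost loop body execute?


Loop 1 (outermost): 35 iterations
Loop 2 (middle): 35 iterations per outer
Loop 3 (innermost): 18 iterations per middle
Total = 35 * 35 * 18 = 22050


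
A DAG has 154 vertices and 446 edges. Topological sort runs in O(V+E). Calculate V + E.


V = 154 (vertex processing)
E = 446 (edge processing)
V + E = 154 + 446 = 600


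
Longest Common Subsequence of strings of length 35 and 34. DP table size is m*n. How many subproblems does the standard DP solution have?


DP table indexed by positions in both strings.
First string: 35 positions
Second string: 34 positions
Total = 35 * 34 = 1190


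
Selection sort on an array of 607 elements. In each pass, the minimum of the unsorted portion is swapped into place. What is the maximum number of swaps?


Selection sort performs one swap per pass:
  Pass 1: find min in positions 0 to 606, swap with position 0
  Pass 2: find min in positions 1 to 606, swap with position 1
  Pass 3: find min in positions 2 to 606, swap with position 2
  Pass 4: find min in positions 3 to 606, swap with position 3
  Pass 5: find min in positions 4 to 606, swap with position 4
  ... (601 more passes)
Total passes (and swaps) = n - 1 = 607 - 1 = 606


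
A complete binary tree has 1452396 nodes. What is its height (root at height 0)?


In a complete binary tree, level k holds nodes 2^k .. 2^(k+1)-1 (1-indexed).
Height = floor(log2(n)) = floor(log2(1452396)) = 20
Check: 2^20 = 1048576 <= 1452396 < 2097152 = 2^21


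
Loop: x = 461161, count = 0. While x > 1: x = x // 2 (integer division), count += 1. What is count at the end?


The variable x halves each step:
x = 461161 -> 230580 -> 115290 -> 57645 -> 28822 -> 14411 -> 7205 -> 3602 -> 1801 -> 900 -> 450 -> 225 -> 112 -> 56 -> 28 -> 14 -> 7 -> 3 -> 1
Number of halvings = floor(log2(461161)) = 18


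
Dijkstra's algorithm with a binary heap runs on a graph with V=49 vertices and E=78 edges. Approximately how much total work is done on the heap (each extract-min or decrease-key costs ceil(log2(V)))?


Dijkstra with a binary heap: each vertex is extracted once, each edge may relax once.
Each heap operation costs O(log V).
V + E = 49 + 78 = 127
ceil(log2(49)) = 6 (since 2^5 = 32 < 49 <= 64 = 2^6)
Total heap work = (V+E) * ceil(log2(V)) = 127 * 6 = 762


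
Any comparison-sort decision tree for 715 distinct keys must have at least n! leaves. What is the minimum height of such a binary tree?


A binary decision tree of height h has at most 2^h leaves and needs at least n! of them, so h >= ceil(log2(n!)).
715! is far too large to multiply out, so use Stirling's series:
  ln(n!) ~ n ln n - n + (1/2) ln(2 pi n) + 1/(12n)  (error below 1/(360 n^3), negligible here)
  ln(715) = 6.5722825
  n ln n = 715 * 6.5722825 = 4699.1820
  (1/2) ln(2 pi * 715) = (1/2) ln(4492.4775) = 4.2051
  1/(12*715) = 0.0001
  ln(715!) ~ 4699.1820 - 715 + 4.2051 + 0.0001 = 3988.3872
Convert to base 2: log2(715!) = 3988.3872 / ln 2 = 3988.3872 / 0.69314718 = 5754.0264
ceil(5754.0264) = 5755


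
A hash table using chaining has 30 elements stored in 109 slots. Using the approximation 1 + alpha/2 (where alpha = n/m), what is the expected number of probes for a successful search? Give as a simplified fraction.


Load factor alpha = n/m = 30/109
Expected probes = 1 + alpha/2 = 1 + 30/(2*109)
= 1 + 30/218
= 218/218 + 30/218
= 248/218
Simplify: 124/109


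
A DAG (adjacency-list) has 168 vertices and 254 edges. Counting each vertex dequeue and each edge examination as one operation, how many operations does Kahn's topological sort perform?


V = 168 (vertex processing)
E = 254 (edge processing)
V + E = 168 + 254 = 422


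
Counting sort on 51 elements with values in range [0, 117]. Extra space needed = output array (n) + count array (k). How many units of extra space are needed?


Output array size: 51 (to store sorted result)
Count array size: 118 (one slot per possible value, range 0 to 117)
Total extra space = 51 + 118 = 169


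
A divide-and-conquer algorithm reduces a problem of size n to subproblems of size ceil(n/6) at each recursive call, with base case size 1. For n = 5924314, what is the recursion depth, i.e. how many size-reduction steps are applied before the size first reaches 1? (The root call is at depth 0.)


Each step divides the size by 6 (rounding up); after k steps the size is ceil(n/6^k), which equals 1 exactly when 6^k >= n.
So the depth is the smallest k with 6^k >= 5924314, i.e. ceil(log_6(5924314)).
6^8 = 1679616 < 5924314 <= 10077696 = 6^9
Recursion depth = 9


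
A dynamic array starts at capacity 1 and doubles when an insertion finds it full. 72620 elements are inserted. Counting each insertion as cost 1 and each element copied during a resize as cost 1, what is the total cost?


n = 72620
Insertion costs: 72620
Resizes copy 1, 2, 4, ... up to the largest power of 2 that is <= n-1 = 72619, i.e. 65536.
Copy costs = 1 + 2 + 4 + 8 + 16 + 32 + 64 + 128 + 256 + 512 + 1024 + 2048 + 4096 + 8192 + 16384 + 32768 + 65536 = 131071
Total = 72620 + 131071 = 203691


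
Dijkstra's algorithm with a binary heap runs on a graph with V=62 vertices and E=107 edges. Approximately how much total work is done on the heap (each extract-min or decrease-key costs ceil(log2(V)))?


Dijkstra with a binary heap: each vertex is extracted once, each edge may relax once.
Each heap operation costs O(log V).
V + E = 62 + 107 = 169
ceil(log2(62)) = 6 (since 2^5 = 32 < 62 <= 64 = 2^6)
Total heap work = (V+E) * ceil(log2(V)) = 169 * 6 = 1014


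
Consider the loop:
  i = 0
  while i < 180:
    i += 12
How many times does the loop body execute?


Starting at i = 0, each iteration adds 12.
Iterations until i >= 180:
  Iteration 1: i = 0 -> i = 12
  Iteration 2: i = 12 -> i = 24
  Iteration 3: i = 24 -> i = 36
  Iteration 4: i = 36 -> i = 48
  Iteration 5: i = 48 -> i = 60
  Iteration 6: i = 60 -> i = 72
  Iteration 7: i = 72 -> i = 84
  Iteration 8: i = 84 -> i = 96
  ... continuing ...
Total iterations = ceil(180/12) = 15


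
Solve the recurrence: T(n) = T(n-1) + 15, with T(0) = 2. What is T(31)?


Unrolling the recurrence:
T(31) = T(30) + 15
       = T(29) + 15 + 15
       = T(28) + 15*3
       ...
       = T(0) + 15*31
       = 2 + 465 = 467


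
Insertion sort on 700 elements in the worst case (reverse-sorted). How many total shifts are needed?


In the worst case (reverse-sorted), each element shifts past all previous:
  Element 1: 1 shifts
  Element 2: 2 shifts
  Element 3: 3 shifts
  Element 4: 4 shifts
  Element 5: 5 shifts
  ...
  Element 699: 699 shifts
Total = 1 + 2 + ... + 699
= 700*(700-1)/2 = 244650


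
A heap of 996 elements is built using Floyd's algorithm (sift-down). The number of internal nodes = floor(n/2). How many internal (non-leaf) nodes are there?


Leaf nodes occupy roughly half the array.
Sift-down is called for each internal node, starting from the last one.
Internal nodes = floor(n/2) = floor(996/2) = 498


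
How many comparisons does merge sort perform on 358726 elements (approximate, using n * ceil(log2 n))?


Recursion depth: ceil(log2(358726)) = 19
Each recursion level merges n = 358726 elements
Total = 358726 * 19 = 6815794


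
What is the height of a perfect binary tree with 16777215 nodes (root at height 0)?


A perfect binary tree with 16777215 nodes:
  16777215 = 2^24 - 1
  Levels: 0, 1, ..., 23
  Height = 23


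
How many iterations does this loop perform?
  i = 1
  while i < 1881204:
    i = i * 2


The loop variable doubles each iteration:
i = 1 -> 2 -> 4 -> 8 -> 16 -> 32 -> 64 -> 128 -> 256 -> 512 -> 1024 -> 2048 -> 4096 -> 8192 -> 16384 -> 32768 -> 65536 -> 131072 -> 262144 -> 524288 -> 1048576 -> 2097152 (stop, 2097152 >= 1881204)
Number of doublings = ceil(log2(1881204)) = 21


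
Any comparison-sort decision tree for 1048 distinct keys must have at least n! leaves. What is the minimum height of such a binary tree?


A binary decision tree of height h has at most 2^h leaves and needs at least n! of them, so h >= ceil(log2(n!)).
1048! is far too large to multiply out, so use Stirling's series:
  ln(n!) ~ n ln n - n + (1/2) ln(2 pi n) + 1/(12n)  (error below 1/(360 n^3), negligible here)
  ln(1048) = 6.9546389
  n ln n = 1048 * 6.9546389 = 7288.4616
  (1/2) ln(2 pi * 1048) = (1/2) ln(6584.7782) = 4.3963
  1/(12*1048) = 0.0001
  ln(1048!) ~ 7288.4616 - 1048 + 4.3963 + 0.0001 = 6244.8580
Convert to base 2: log2(1048!) = 6244.8580 / ln 2 = 6244.8580 / 0.69314718 = 9009.4257
ceil(9009.4257) = 9010


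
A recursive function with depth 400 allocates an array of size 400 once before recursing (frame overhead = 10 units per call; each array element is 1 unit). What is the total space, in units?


Array allocation: 400 units (allocated once)
Stack frames: 400 deep * 10 per frame = 4000 units
Total = 400 + 4000 = 4400


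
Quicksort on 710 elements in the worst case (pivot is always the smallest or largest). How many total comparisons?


In the worst case, each partition step picks the worst pivot:
  Partition 1: 709 comparisons (n-1 elements to compare)
  Partition 2: 708 comparisons
  Partition 3: 707 comparisons
  Partition 4: 706 comparisons
  Partition 5: 705 comparisons
  ...
  Last partition: 0 comparisons
Total = (n-1) + (n-2) + ... + 1 + 0 = n*(n-1)/2
= 710*709/2 = 251695
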